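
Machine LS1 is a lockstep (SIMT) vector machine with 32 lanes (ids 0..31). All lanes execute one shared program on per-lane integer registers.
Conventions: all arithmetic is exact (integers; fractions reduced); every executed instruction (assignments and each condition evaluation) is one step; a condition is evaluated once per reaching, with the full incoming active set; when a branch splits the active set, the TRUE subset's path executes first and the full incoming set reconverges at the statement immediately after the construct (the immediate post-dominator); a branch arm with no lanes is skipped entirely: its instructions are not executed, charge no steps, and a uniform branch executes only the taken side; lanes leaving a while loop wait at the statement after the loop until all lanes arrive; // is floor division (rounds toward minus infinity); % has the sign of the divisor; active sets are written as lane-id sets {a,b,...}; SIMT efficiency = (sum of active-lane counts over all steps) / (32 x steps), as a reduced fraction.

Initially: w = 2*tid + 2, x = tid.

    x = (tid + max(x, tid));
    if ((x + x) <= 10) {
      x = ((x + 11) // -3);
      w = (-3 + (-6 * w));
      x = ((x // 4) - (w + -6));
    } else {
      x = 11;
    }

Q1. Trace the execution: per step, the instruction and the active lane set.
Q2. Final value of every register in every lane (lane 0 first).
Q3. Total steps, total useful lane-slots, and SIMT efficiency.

step 0: x <- (tid + max(x, tid))     {0,1,2,3,4,5,6,7,8,9,10,11,12,13,14,15,16,17,18,19,20,21,22,23,24,25,26,27,28,29,30,31}
step 1: eval ((x + x) <= 10)         {0,1,2,3,4,5,6,7,8,9,10,11,12,13,14,15,16,17,18,19,20,21,22,23,24,25,26,27,28,29,30,31}
step 2: x <- ((x + 11) // -3)        {0,1,2}
step 3: w <- (-3 + (-6 * w))         {0,1,2}
step 4: x <- ((x // 4) - (w + -6))   {0,1,2}
step 5: x <- 11                      {3,4,5,6,7,8,9,10,11,12,13,14,15,16,17,18,19,20,21,22,23,24,25,26,27,28,29,30,31}

Answer: 6 steps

w: -15,-27,-39,8,10,12,14,16,18,20,22,24,26,28,30,32,34,36,38,40,42,44,46,48,50,52,54,56,58,60,62,64
x: 20,31,43,11,11,11,11,11,11,11,11,11,11,11,11,11,11,11,11,11,11,11,11,11,11,11,11,11,11,11,11,11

steps = 6; useful = 102; efficiency = 102/192 = 17/32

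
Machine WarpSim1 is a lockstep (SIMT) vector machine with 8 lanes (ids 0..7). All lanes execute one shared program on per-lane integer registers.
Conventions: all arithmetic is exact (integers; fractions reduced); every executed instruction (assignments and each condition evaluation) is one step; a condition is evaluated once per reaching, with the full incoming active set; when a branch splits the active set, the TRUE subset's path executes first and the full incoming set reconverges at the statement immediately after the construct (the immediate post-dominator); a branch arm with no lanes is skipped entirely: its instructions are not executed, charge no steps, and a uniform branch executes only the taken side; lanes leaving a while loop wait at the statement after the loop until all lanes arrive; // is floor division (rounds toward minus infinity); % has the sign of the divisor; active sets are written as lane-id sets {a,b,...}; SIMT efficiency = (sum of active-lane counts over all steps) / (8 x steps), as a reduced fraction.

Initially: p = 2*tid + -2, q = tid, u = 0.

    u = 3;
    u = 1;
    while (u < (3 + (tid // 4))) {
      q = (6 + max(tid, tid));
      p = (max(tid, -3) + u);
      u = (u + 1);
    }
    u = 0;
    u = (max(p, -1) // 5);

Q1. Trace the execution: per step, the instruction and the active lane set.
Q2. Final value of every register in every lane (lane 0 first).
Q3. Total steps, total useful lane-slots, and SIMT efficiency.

step 0: u <- 3                       {0,1,2,3,4,5,6,7}
step 1: u <- 1                       {0,1,2,3,4,5,6,7}
step 2: eval (u < (3 + (tid // 4)))  {0,1,2,3,4,5,6,7}
step 3: q <- (6 + max(tid, tid))     {0,1,2,3,4,5,6,7}
step 4: p <- (max(tid, -3) + u)      {0,1,2,3,4,5,6,7}
step 5: u <- (u + 1)                 {0,1,2,3,4,5,6,7}
step 6: eval (u < (3 + (tid // 4)))  {0,1,2,3,4,5,6,7}
step 7: q <- (6 + max(tid, tid))     {0,1,2,3,4,5,6,7}
step 8: p <- (max(tid, -3) + u)      {0,1,2,3,4,5,6,7}
step 9: u <- (u + 1)                 {0,1,2,3,4,5,6,7}
step 10: eval (u < (3 + (tid // 4)))  {0,1,2,3,4,5,6,7}
step 11: q <- (6 + max(tid, tid))     {4,5,6,7}
step 12: p <- (max(tid, -3) + u)      {4,5,6,7}
step 13: u <- (u + 1)                 {4,5,6,7}
step 14: eval (u < (3 + (tid // 4)))  {4,5,6,7}
step 15: u <- 0                       {0,1,2,3,4,5,6,7}
step 16: u <- (max(p, -1) // 5)       {0,1,2,3,4,5,6,7}

Answer: 17 steps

p: 2,3,4,5,7,8,9,10
q: 6,7,8,9,10,11,12,13
u: 0,0,0,1,1,1,1,2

steps = 17; useful = 120; efficiency = 120/136 = 15/17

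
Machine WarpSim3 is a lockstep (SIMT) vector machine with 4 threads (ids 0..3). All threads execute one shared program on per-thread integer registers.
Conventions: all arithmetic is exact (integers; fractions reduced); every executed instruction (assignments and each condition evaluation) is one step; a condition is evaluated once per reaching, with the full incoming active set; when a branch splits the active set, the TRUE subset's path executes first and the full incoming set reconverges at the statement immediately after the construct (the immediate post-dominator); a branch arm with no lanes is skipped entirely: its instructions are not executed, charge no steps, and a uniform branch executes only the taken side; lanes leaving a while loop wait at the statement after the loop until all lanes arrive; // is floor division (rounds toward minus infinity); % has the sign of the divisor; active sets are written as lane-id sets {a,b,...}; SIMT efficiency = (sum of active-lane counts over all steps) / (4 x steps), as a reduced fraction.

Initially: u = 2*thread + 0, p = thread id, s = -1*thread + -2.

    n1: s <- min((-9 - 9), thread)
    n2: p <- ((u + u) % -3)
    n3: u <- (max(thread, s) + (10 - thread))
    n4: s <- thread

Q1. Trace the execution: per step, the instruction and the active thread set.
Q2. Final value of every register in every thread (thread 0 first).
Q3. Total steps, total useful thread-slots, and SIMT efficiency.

step 0: s <- min((-9 - 9), thread)   {0,1,2,3}
step 1: p <- ((u + u) % -3)          {0,1,2,3}
step 2: u <- (max(thread, s) + (10 - thread)) {0,1,2,3}
step 3: s <- thread                  {0,1,2,3}

Answer: 4 steps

u: 10,10,10,10
p: 0,-2,-1,0
s: 0,1,2,3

steps = 4; useful = 16; efficiency = 16/16 = 1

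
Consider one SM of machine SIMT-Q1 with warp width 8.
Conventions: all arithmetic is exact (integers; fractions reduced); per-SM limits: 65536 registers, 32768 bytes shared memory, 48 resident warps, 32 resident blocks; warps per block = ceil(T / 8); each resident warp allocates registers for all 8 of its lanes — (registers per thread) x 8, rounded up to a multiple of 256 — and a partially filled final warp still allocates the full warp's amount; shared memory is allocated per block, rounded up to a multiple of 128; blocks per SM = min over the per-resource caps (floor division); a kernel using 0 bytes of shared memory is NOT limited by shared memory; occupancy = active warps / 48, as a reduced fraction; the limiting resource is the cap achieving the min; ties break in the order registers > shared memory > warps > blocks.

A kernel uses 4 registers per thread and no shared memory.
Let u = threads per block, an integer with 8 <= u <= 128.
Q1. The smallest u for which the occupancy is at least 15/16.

Answer: u = 9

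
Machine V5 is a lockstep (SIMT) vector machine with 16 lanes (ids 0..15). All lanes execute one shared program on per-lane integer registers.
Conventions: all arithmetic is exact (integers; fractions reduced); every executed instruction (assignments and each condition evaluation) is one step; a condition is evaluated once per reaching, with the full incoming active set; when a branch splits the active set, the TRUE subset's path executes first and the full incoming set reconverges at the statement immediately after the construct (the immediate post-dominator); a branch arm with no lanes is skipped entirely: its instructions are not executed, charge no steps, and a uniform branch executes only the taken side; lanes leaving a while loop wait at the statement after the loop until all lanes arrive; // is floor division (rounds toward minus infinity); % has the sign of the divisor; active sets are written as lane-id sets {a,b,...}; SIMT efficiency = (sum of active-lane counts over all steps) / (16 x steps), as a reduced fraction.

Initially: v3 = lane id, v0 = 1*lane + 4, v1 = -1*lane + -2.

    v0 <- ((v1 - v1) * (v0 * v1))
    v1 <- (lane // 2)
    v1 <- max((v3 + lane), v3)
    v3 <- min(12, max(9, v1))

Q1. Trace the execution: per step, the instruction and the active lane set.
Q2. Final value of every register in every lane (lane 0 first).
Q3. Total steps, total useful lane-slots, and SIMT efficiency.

step 0: v0 <- ((v1 - v1) * (v0 * v1)) {0,1,2,3,4,5,6,7,8,9,10,11,12,13,14,15}
step 1: v1 <- (lane // 2)            {0,1,2,3,4,5,6,7,8,9,10,11,12,13,14,15}
step 2: v1 <- max((v3 + lane), v3)   {0,1,2,3,4,5,6,7,8,9,10,11,12,13,14,15}
step 3: v3 <- min(12, max(9, v1))    {0,1,2,3,4,5,6,7,8,9,10,11,12,13,14,15}

Answer: 4 steps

v3: 9,9,9,9,9,10,12,12,12,12,12,12,12,12,12,12
v0: 0,0,0,0,0,0,0,0,0,0,0,0,0,0,0,0
v1: 0,2,4,6,8,10,12,14,16,18,20,22,24,26,28,30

steps = 4; useful = 64; efficiency = 64/64 = 1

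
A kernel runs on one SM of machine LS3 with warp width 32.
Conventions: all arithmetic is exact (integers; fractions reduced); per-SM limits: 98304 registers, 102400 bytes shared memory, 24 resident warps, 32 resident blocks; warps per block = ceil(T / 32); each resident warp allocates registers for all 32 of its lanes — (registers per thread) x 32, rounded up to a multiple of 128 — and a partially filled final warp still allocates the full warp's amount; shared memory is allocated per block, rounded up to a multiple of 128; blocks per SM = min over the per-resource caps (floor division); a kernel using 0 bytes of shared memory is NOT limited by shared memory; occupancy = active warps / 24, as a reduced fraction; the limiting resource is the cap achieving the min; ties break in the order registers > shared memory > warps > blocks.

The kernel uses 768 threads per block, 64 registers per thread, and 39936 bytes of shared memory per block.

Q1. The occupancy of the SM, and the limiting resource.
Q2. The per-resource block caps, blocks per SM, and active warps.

Answer: occupancy 1, limited by warps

registers: 2 blocks
shared memory: 2 blocks
warps: 1 block
blocks: 32 blocks

Answer: 1 block, 24 active warps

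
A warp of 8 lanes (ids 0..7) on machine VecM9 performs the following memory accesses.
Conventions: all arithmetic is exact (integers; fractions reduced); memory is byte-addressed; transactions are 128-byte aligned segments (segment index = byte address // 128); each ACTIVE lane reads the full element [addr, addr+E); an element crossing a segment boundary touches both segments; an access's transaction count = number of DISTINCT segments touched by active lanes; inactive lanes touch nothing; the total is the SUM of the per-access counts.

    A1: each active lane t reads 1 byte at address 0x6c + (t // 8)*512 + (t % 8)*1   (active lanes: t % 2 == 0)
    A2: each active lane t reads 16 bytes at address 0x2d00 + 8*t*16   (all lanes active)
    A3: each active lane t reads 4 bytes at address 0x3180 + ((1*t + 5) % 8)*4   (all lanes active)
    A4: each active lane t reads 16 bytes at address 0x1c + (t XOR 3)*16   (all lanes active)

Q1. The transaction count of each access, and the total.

A1: 1 transaction
A2: 8 transactions
A3: 1 transaction
A4: 2 transactions

Answer: 1,8,1,2; total 12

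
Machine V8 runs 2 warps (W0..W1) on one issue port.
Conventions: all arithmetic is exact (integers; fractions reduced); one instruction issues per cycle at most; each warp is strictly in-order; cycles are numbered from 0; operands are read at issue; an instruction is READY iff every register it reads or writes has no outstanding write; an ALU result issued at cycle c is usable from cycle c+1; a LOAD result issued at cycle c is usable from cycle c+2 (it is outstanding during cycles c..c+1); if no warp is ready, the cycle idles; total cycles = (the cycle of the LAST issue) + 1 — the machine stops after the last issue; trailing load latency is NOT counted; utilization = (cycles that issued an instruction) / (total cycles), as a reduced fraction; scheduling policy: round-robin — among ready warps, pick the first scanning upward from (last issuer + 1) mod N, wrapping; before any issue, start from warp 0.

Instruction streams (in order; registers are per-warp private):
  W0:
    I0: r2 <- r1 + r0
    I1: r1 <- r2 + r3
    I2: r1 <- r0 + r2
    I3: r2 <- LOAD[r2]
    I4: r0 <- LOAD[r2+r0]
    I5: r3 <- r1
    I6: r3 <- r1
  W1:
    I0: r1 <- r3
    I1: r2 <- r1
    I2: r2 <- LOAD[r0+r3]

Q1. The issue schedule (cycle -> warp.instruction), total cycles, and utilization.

cycle 0: W0.I0
cycle 1: W1.I0
cycle 2: W0.I1
cycle 3: W1.I1
cycle 4: W0.I2
cycle 5: W1.I2
cycle 6: W0.I3
cycle 7: idle
cycle 8: W0.I4
cycle 9: W0.I5
cycle 10: W0.I6

Answer: 11 cycles, utilization 10/11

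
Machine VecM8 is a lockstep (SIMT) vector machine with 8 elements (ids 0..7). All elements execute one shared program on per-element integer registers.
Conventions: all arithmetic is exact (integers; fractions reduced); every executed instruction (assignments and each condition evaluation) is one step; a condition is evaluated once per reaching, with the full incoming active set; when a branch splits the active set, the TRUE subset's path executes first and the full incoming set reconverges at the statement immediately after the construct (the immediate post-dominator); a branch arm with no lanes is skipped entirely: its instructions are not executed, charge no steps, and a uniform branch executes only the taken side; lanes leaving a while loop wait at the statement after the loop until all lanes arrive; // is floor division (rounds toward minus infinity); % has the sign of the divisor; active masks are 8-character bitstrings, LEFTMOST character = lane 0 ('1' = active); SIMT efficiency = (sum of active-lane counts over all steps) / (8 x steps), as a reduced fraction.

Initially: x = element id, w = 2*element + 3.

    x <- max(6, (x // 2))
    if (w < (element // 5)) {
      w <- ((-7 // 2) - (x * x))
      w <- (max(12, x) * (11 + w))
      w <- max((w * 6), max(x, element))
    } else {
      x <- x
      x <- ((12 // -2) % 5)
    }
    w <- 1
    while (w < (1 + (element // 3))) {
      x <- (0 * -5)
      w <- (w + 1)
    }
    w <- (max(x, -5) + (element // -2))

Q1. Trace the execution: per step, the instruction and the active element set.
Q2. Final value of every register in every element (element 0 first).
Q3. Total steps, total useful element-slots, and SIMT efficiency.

step 0: x <- max(6, (x // 2))        11111111
step 1: eval (w < (element // 5))    11111111
step 2: x <- x                       11111111
step 3: x <- ((12 // -2) % 5)        11111111
step 4: w <- 1                       11111111
step 5: eval (w < (1 + (element // 3))) 11111111
step 6: x <- (0 * -5)                00011111
step 7: w <- (w + 1)                 00011111
step 8: eval (w < (1 + (element // 3))) 00011111
step 9: x <- (0 * -5)                00000011
step 10: w <- (w + 1)                 00000011
step 11: eval (w < (1 + (element // 3))) 00000011
step 12: w <- (max(x, -5) + (element // -2)) 11111111

Answer: 13 steps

x: 4,4,4,0,0,0,0,0
w: 4,3,3,-2,-2,-3,-3,-4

steps = 13; useful = 77; efficiency = 77/104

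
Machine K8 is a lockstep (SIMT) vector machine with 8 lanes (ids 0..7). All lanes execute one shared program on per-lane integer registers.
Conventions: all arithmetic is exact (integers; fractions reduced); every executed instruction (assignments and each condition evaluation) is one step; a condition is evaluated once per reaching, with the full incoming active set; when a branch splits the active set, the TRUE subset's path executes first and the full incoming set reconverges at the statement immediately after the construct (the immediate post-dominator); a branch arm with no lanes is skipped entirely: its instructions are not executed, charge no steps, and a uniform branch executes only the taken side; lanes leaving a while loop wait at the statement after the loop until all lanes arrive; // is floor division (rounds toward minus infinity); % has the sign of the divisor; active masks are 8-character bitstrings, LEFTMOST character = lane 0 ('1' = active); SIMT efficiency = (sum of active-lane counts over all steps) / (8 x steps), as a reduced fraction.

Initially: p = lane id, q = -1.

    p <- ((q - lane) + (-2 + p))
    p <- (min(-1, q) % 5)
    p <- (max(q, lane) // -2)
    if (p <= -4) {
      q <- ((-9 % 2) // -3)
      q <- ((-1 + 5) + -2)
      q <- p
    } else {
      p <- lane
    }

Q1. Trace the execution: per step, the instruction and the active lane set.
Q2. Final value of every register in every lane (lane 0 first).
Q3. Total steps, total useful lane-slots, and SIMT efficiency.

step 0: p <- ((q - lane) + (-2 + p)) 11111111
step 1: p <- (min(-1, q) % 5)        11111111
step 2: p <- (max(q, lane) // -2)    11111111
step 3: eval (p <= -4)               11111111
step 4: q <- ((-9 % 2) // -3)        00000001
step 5: q <- ((-1 + 5) + -2)         00000001
step 6: q <- p                       00000001
step 7: p <- lane                    11111110

Answer: 8 steps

p: 0,1,2,3,4,5,6,-4
q: -1,-1,-1,-1,-1,-1,-1,-4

steps = 8; useful = 42; efficiency = 42/64 = 21/32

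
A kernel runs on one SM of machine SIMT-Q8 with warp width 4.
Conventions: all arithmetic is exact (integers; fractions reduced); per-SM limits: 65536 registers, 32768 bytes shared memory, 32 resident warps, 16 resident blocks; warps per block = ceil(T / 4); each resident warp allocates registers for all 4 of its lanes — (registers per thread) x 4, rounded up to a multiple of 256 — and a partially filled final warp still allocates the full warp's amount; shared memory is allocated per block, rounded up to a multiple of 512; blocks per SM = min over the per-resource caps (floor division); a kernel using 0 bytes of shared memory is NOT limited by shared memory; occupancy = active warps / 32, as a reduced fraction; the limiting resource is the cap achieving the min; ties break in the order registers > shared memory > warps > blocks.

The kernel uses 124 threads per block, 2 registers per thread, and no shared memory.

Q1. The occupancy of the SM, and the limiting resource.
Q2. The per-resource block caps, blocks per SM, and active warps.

Answer: occupancy 31/32, limited by warps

registers: 8 blocks
shared memory: no limit (kernel uses none)
warps: 1 block
blocks: 16 blocks

Answer: 1 block, 31 active warps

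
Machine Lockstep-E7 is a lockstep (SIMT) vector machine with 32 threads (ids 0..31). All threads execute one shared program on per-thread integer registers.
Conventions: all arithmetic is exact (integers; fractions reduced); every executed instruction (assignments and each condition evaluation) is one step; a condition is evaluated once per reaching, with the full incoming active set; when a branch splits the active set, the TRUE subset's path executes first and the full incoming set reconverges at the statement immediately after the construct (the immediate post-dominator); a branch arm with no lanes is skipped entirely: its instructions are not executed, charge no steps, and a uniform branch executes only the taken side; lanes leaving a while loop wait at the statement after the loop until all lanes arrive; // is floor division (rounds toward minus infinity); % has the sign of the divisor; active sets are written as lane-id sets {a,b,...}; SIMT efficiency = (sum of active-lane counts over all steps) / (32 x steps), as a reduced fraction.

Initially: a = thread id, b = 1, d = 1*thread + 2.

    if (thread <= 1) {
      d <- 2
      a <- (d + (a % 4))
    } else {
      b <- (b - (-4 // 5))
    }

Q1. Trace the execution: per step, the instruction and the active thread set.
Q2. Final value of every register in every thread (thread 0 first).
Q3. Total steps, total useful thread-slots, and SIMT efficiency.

step 0: eval (thread <= 1)           {0,1,2,3,4,5,6,7,8,9,10,11,12,13,14,15,16,17,18,19,20,21,22,23,24,25,26,27,28,29,30,31}
step 1: d <- 2                       {0,1}
step 2: a <- (d + (a % 4))           {0,1}
step 3: b <- (b - (-4 // 5))         {2,3,4,5,6,7,8,9,10,11,12,13,14,15,16,17,18,19,20,21,22,23,24,25,26,27,28,29,30,31}

Answer: 4 steps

a: 2,3,2,3,4,5,6,7,8,9,10,11,12,13,14,15,16,17,18,19,20,21,22,23,24,25,26,27,28,29,30,31
b: 1,1,2,2,2,2,2,2,2,2,2,2,2,2,2,2,2,2,2,2,2,2,2,2,2,2,2,2,2,2,2,2
d: 2,2,4,5,6,7,8,9,10,11,12,13,14,15,16,17,18,19,20,21,22,23,24,25,26,27,28,29,30,31,32,33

steps = 4; useful = 66; efficiency = 66/128 = 33/64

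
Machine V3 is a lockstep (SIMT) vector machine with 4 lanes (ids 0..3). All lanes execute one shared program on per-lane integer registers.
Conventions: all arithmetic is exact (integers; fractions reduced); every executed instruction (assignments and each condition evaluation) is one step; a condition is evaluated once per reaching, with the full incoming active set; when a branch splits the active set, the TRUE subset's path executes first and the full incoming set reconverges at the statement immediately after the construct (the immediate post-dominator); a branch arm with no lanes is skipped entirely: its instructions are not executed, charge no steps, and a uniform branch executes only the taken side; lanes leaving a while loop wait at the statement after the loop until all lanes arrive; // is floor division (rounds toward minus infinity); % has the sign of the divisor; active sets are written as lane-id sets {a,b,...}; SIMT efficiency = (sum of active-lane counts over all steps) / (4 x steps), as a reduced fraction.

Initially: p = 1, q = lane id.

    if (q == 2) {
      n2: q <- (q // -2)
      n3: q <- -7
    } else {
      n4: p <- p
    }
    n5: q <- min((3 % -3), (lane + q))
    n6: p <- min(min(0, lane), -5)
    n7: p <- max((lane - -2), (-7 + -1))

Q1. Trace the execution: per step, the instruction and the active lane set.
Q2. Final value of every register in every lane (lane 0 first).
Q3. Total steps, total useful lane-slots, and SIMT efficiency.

step 0: eval (q == 2)                {0,1,2,3}
step 1: q <- (q // -2)               {2}
step 2: q <- -7                      {2}
step 3: p <- p                       {0,1,3}
step 4: q <- min((3 % -3), (lane + q)) {0,1,2,3}
step 5: p <- min(min(0, lane), -5)   {0,1,2,3}
step 6: p <- max((lane - -2), (-7 + -1)) {0,1,2,3}

Answer: 7 steps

p: 2,3,4,5
q: 0,0,-5,0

steps = 7; useful = 21; efficiency = 21/28 = 3/4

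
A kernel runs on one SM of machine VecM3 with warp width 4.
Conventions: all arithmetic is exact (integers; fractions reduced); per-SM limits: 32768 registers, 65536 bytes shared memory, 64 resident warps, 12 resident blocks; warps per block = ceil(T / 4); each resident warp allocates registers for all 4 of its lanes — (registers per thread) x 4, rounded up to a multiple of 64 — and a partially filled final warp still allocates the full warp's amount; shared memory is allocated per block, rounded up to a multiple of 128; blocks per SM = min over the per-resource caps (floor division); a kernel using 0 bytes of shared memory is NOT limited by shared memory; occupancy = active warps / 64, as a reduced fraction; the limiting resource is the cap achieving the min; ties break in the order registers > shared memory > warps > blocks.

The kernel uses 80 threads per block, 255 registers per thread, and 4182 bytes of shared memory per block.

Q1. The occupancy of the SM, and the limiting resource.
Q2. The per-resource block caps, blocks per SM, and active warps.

Answer: occupancy 5/16, limited by registers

registers: 1 block
shared memory: 15 blocks
warps: 3 blocks
blocks: 12 blocks

Answer: 1 block, 20 active warps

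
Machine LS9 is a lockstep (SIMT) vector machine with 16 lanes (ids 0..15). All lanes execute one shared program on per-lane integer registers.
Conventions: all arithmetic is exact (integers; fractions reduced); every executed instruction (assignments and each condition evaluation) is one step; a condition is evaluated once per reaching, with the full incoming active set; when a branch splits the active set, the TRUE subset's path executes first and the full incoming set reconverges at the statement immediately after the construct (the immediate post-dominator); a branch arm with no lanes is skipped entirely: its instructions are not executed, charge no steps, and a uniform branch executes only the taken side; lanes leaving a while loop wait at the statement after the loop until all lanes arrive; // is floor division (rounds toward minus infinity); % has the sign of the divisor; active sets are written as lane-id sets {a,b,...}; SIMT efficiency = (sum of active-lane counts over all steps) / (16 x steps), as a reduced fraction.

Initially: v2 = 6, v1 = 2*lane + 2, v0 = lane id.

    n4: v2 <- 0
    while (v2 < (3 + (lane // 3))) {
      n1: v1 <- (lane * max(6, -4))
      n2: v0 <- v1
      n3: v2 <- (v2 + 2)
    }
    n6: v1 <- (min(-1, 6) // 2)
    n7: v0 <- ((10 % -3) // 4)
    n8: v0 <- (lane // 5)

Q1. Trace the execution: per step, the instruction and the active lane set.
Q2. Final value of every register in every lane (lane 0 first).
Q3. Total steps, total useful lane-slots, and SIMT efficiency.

step 0: v2 <- 0                      {0,1,2,3,4,5,6,7,8,9,10,11,12,13,14,15}
step 1: eval (v2 < (3 + (lane // 3))) {0,1,2,3,4,5,6,7,8,9,10,11,12,13,14,15}
step 2: v1 <- (lane * max(6, -4))    {0,1,2,3,4,5,6,7,8,9,10,11,12,13,14,15}
step 3: v0 <- v1                     {0,1,2,3,4,5,6,7,8,9,10,11,12,13,14,15}
step 4: v2 <- (v2 + 2)               {0,1,2,3,4,5,6,7,8,9,10,11,12,13,14,15}
step 5: eval (v2 < (3 + (lane // 3))) {0,1,2,3,4,5,6,7,8,9,10,11,12,13,14,15}
step 6: v1 <- (lane * max(6, -4))    {0,1,2,3,4,5,6,7,8,9,10,11,12,13,14,15}
step 7: v0 <- v1                     {0,1,2,3,4,5,6,7,8,9,10,11,12,13,14,15}
step 8: v2 <- (v2 + 2)               {0,1,2,3,4,5,6,7,8,9,10,11,12,13,14,15}
step 9: eval (v2 < (3 + (lane // 3))) {0,1,2,3,4,5,6,7,8,9,10,11,12,13,14,15}
step 10: v1 <- (lane * max(6, -4))    {6,7,8,9,10,11,12,13,14,15}
step 11: v0 <- v1                     {6,7,8,9,10,11,12,13,14,15}
step 12: v2 <- (v2 + 2)               {6,7,8,9,10,11,12,13,14,15}
step 13: eval (v2 < (3 + (lane // 3))) {6,7,8,9,10,11,12,13,14,15}
step 14: v1 <- (lane * max(6, -4))    {12,13,14,15}
step 15: v0 <- v1                     {12,13,14,15}
step 16: v2 <- (v2 + 2)               {12,13,14,15}
step 17: eval (v2 < (3 + (lane // 3))) {12,13,14,15}
step 18: v1 <- (min(-1, 6) // 2)      {0,1,2,3,4,5,6,7,8,9,10,11,12,13,14,15}
step 19: v0 <- ((10 % -3) // 4)       {0,1,2,3,4,5,6,7,8,9,10,11,12,13,14,15}
step 20: v0 <- (lane // 5)            {0,1,2,3,4,5,6,7,8,9,10,11,12,13,14,15}

Answer: 21 steps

v2: 4,4,4,4,4,4,6,6,6,6,6,6,8,8,8,8
v1: -1,-1,-1,-1,-1,-1,-1,-1,-1,-1,-1,-1,-1,-1,-1,-1
v0: 0,0,0,0,0,1,1,1,1,1,2,2,2,2,2,3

steps = 21; useful = 264; efficiency = 264/336 = 11/14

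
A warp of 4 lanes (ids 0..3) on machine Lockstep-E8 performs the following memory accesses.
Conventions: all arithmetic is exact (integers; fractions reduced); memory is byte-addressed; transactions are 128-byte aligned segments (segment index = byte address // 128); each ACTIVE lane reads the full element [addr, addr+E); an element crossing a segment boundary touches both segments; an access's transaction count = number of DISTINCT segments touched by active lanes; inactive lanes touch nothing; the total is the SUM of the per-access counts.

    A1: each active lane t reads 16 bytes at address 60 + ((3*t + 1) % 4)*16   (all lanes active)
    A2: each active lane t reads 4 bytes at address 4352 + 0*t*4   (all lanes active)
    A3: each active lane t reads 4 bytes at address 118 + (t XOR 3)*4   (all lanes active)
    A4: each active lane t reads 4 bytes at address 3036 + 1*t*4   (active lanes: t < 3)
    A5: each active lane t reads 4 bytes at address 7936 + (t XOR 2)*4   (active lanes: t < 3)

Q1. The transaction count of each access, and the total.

A1: 1 transaction
A2: 1 transaction
A3: 2 transactions
A4: 1 transaction
A5: 1 transaction

Answer: 1,1,2,1,1; total 6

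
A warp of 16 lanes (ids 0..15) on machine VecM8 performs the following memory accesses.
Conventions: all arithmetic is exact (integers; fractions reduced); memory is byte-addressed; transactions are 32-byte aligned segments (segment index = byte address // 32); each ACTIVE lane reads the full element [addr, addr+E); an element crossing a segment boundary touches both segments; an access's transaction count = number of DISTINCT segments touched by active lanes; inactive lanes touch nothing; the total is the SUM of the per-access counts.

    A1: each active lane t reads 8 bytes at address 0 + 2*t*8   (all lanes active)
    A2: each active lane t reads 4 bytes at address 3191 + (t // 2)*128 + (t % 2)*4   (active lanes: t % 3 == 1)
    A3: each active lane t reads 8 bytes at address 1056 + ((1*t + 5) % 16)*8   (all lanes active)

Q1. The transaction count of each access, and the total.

A1: 8 transactions
A2: 5 transactions
A3: 4 transactions

Answer: 8,5,4; total 17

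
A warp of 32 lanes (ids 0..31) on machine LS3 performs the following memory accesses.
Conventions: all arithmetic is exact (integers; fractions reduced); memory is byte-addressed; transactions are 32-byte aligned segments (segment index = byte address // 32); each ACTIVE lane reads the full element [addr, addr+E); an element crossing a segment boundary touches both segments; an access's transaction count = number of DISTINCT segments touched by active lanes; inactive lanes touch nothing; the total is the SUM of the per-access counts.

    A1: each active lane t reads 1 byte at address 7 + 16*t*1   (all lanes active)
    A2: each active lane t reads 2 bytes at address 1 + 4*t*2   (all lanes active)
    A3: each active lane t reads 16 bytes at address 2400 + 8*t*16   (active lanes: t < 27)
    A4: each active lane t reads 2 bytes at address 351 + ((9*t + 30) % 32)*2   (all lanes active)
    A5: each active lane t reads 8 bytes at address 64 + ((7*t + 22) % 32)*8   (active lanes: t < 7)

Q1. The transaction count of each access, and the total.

A1: 16 transactions
A2: 8 transactions
A3: 27 transactions
A4: 3 transactions
A5: 7 transactions

Answer: 16,8,27,3,7; total 61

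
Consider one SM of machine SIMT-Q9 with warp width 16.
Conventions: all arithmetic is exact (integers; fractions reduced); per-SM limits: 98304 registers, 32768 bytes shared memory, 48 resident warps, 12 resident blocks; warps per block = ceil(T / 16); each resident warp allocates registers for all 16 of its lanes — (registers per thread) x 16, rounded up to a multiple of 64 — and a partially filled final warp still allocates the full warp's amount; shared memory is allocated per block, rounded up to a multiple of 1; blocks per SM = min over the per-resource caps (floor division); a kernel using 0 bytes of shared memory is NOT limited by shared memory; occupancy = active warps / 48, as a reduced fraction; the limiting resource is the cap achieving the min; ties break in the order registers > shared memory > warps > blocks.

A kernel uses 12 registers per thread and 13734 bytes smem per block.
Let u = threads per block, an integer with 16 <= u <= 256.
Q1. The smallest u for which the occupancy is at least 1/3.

Answer: u = 113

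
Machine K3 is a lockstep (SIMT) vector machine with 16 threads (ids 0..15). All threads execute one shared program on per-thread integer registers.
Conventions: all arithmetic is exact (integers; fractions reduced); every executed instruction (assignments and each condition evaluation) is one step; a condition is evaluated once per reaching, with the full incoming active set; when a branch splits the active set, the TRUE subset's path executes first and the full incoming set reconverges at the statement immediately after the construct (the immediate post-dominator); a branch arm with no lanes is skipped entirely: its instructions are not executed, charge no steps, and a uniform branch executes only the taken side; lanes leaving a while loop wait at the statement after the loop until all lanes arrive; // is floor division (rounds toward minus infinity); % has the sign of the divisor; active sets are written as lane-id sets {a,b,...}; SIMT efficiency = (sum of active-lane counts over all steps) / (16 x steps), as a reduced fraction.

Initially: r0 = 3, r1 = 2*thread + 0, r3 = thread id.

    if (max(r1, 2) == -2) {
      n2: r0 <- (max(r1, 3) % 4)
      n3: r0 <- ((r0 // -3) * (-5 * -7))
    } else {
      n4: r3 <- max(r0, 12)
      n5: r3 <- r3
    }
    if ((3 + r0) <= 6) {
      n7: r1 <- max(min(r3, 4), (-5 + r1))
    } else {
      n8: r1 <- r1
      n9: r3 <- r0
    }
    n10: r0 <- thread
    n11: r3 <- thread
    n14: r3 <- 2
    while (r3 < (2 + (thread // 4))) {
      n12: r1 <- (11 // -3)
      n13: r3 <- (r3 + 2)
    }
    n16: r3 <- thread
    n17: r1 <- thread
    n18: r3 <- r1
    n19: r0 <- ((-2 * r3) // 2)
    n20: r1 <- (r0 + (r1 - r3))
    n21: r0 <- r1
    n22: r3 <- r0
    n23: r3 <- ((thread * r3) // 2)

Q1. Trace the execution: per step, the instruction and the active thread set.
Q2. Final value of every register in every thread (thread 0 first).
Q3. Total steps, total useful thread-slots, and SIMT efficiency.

step 0: eval (max(r1, 2) == -2)      {0,1,2,3,4,5,6,7,8,9,10,11,12,13,14,15}
step 1: r3 <- max(r0, 12)            {0,1,2,3,4,5,6,7,8,9,10,11,12,13,14,15}
step 2: r3 <- r3                     {0,1,2,3,4,5,6,7,8,9,10,11,12,13,14,15}
step 3: eval ((3 + r0) <= 6)         {0,1,2,3,4,5,6,7,8,9,10,11,12,13,14,15}
step 4: r1 <- max(min(r3, 4), (-5 + r1)) {0,1,2,3,4,5,6,7,8,9,10,11,12,13,14,15}
step 5: r0 <- thread                 {0,1,2,3,4,5,6,7,8,9,10,11,12,13,14,15}
step 6: r3 <- thread                 {0,1,2,3,4,5,6,7,8,9,10,11,12,13,14,15}
step 7: r3 <- 2                      {0,1,2,3,4,5,6,7,8,9,10,11,12,13,14,15}
step 8: eval (r3 < (2 + (thread // 4))) {0,1,2,3,4,5,6,7,8,9,10,11,12,13,14,15}
step 9: r1 <- (11 // -3)             {4,5,6,7,8,9,10,11,12,13,14,15}
step 10: r3 <- (r3 + 2)               {4,5,6,7,8,9,10,11,12,13,14,15}
step 11: eval (r3 < (2 + (thread // 4))) {4,5,6,7,8,9,10,11,12,13,14,15}
step 12: r1 <- (11 // -3)             {12,13,14,15}
step 13: r3 <- (r3 + 2)               {12,13,14,15}
step 14: eval (r3 < (2 + (thread // 4))) {12,13,14,15}
step 15: r3 <- thread                 {0,1,2,3,4,5,6,7,8,9,10,11,12,13,14,15}
step 16: r1 <- thread                 {0,1,2,3,4,5,6,7,8,9,10,11,12,13,14,15}
step 17: r3 <- r1                     {0,1,2,3,4,5,6,7,8,9,10,11,12,13,14,15}
step 18: r0 <- ((-2 * r3) // 2)       {0,1,2,3,4,5,6,7,8,9,10,11,12,13,14,15}
step 19: r1 <- (r0 + (r1 - r3))       {0,1,2,3,4,5,6,7,8,9,10,11,12,13,14,15}
step 20: r0 <- r1                     {0,1,2,3,4,5,6,7,8,9,10,11,12,13,14,15}
step 21: r3 <- r0                     {0,1,2,3,4,5,6,7,8,9,10,11,12,13,14,15}
step 22: r3 <- ((thread * r3) // 2)   {0,1,2,3,4,5,6,7,8,9,10,11,12,13,14,15}

Answer: 23 steps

r0: 0,-1,-2,-3,-4,-5,-6,-7,-8,-9,-10,-11,-12,-13,-14,-15
r1: 0,-1,-2,-3,-4,-5,-6,-7,-8,-9,-10,-11,-12,-13,-14,-15
r3: 0,-1,-2,-5,-8,-13,-18,-25,-32,-41,-50,-61,-72,-85,-98,-113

steps = 23; useful = 320; efficiency = 320/368 = 20/23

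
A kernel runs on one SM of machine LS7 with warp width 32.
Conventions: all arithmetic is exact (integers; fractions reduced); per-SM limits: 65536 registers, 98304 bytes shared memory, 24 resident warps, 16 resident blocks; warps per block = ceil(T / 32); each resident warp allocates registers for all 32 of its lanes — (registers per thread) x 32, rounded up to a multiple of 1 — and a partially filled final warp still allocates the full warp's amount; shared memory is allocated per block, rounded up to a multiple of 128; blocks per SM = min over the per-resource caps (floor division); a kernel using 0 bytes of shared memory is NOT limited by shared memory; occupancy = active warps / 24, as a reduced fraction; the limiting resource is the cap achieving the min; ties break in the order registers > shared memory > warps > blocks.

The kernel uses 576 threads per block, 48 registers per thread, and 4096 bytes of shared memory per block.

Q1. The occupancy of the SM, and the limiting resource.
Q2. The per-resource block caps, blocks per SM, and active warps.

Answer: occupancy 3/4, limited by warps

registers: 2 blocks
shared memory: 24 blocks
warps: 1 block
blocks: 16 blocks

Answer: 1 block, 18 active warps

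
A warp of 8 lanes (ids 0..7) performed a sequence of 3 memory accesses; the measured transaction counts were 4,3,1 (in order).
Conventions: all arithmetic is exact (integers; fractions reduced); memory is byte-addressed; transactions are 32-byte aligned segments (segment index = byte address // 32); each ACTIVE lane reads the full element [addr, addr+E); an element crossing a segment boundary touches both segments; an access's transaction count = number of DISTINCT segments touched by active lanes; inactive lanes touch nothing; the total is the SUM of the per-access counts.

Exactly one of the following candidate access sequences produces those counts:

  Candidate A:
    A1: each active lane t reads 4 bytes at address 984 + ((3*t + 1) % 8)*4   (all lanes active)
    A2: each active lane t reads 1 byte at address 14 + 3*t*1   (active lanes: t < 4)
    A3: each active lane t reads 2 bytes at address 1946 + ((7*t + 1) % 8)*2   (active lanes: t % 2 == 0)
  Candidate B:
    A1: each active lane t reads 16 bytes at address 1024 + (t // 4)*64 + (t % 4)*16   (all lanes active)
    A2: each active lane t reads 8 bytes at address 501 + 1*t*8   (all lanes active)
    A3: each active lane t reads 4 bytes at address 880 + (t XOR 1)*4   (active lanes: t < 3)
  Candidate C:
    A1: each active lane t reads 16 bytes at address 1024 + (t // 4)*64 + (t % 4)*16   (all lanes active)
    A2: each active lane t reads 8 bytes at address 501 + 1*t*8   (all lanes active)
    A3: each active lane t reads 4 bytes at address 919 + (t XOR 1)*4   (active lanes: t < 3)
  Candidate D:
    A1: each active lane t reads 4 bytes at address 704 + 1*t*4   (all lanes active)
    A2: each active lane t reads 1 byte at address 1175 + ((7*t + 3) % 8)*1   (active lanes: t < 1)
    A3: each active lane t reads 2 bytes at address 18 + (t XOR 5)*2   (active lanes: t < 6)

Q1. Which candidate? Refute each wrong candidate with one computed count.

A: A1 gives 2 transactions, not 4
C: A3 gives 2 transactions, not 1
D: A1 gives 1 transaction, not 4
B: all counts match (4,3,1)

Answer: B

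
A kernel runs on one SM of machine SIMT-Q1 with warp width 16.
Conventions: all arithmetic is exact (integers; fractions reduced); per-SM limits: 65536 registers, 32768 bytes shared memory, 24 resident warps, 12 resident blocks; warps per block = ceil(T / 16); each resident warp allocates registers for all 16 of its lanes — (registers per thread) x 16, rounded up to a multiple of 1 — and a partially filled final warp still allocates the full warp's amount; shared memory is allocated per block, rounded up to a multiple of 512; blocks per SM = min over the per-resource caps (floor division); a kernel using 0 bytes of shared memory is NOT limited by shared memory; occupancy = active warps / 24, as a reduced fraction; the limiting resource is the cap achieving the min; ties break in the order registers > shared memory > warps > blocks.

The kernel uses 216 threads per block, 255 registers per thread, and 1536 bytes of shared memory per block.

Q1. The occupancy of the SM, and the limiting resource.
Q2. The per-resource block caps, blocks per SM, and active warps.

Answer: occupancy 7/12, limited by registers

registers: 1 block
shared memory: 21 blocks
warps: 1 block
blocks: 12 blocks

Answer: 1 block, 14 active warps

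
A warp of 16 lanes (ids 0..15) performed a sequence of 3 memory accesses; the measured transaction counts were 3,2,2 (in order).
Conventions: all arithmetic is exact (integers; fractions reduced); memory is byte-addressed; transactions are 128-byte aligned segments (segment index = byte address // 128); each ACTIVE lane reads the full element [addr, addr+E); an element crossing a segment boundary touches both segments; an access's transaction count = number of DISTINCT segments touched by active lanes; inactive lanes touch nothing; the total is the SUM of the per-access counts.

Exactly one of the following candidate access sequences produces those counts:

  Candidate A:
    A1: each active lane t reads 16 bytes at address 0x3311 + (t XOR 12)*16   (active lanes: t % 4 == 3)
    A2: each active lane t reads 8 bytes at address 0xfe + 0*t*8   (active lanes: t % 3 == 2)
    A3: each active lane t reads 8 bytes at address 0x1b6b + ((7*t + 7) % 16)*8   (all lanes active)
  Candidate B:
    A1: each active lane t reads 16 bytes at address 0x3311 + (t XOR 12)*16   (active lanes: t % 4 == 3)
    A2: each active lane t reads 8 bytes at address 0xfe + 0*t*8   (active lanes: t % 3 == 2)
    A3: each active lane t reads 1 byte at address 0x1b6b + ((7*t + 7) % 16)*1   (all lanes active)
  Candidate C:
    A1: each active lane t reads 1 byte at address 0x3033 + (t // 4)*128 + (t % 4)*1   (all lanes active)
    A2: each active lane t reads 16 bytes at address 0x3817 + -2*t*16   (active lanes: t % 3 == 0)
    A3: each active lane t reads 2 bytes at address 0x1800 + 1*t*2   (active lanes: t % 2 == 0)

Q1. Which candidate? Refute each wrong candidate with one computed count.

B: A3 gives 1 transaction, not 2
C: A1 gives 4 transactions, not 3
A: all counts match (3,2,2)

Answer: A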